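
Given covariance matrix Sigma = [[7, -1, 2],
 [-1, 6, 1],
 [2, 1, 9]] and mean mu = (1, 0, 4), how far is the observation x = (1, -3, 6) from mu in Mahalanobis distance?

Step 1 — centre the observation: (x - mu) = (0, -3, 2).

Step 2 — invert Sigma (cofactor / det for 3×3, or solve directly):
  Sigma^{-1} = [[0.1587, 0.0329, -0.0389],
 [0.0329, 0.1766, -0.0269],
 [-0.0389, -0.0269, 0.1228]].

Step 3 — form the quadratic (x - mu)^T · Sigma^{-1} · (x - mu):
  Sigma^{-1} · (x - mu) = (-0.1766, -0.5838, 0.3263).
  (x - mu)^T · [Sigma^{-1} · (x - mu)] = (0)·(-0.1766) + (-3)·(-0.5838) + (2)·(0.3263) = 2.4042.

Step 4 — take square root: d = √(2.4042) ≈ 1.5505.

d(x, mu) = √(2.4042) ≈ 1.5505


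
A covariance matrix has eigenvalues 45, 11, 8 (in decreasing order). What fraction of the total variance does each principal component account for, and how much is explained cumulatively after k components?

Step 1 — total variance = trace(Sigma) = Σ λ_i = 45 + 11 + 8 = 64.

Step 2 — fraction explained by component i = λ_i / Σ λ:
  PC1: 45/64 = 0.7031
  PC2: 11/64 = 0.1719
  PC3: 8/64 = 0.125

Step 3 — cumulative fraction after k components = (λ_1 + ... + λ_k) / Σ λ:
  k = 1: 45/64 = 0.7031
  k = 2: (45 + 11)/64 = 56/64 = 0.875
  k = 3: (45 + 11 + 8)/64 = 64/64 = 1

Summary (fraction, with percent):

explained: PC1 0.7031 (70.31%), PC2 0.1719 (17.19%), PC3 0.125 (12.5%);  cumulative: 0.7031, 0.875, 1


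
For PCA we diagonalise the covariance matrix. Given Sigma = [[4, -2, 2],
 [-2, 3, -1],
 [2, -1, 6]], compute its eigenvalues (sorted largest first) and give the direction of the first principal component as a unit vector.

Step 1 — characteristic polynomial p(λ) = det(λI - Sigma) = λ³ - tr·λ² + c_1·λ - det, where tr = trace, c_1 = sum of the principal 2×2 minors, det = det(Sigma):
  tr = 4 + 3 + 6 = 13,
  c_1 = (4·3 - (-2)²) + (4·6 - (2)²) + (3·6 - (-1)²) = 8 + 20 + 17 = 45,
  det = 4·(3·6 - (-1)²) - (-2)·((-2)·6 - (-1)·(2)) + (2)·((-2)·(-1) - 3·(2)) = 4·(17) - (-2)·(-10) + (2)·(-4) = 40.
  So p(λ) = λ³ - 13λ² + 45λ - 40.
Step 2 — look for an integer root (rational root theorem: any rational root is an integer divisor of 40). Testing λ = 8:
  p(8) = 512 - 832 + 360 - 40 = 0  ✓
  Dividing out (λ - 8): p(λ) = (λ - 8)(λ² - 5λ + 5).
Step 3 — remaining eigenvalues from the quadratic λ² - 5λ + 5 = 0:
  Δ = 5² - 4·5 = 25 - 20 = 5,  λ = (5 ± √5)/2 = (5 ± 2.2361)/2 ≈ 3.618 or 1.382.
  Sorted: λ_1 = 8,  λ_2 = 3.618,  λ_3 = 1.382  (check: sum = 13 = tr ✓).

Step 4 — unit eigenvector for λ_1 = 8: v spans the null space of (Sigma - λ_1 I), whose rows are
  r_1 = (-4, -2, 2),  r_2 = (-2, -5, -1),  r_3 = (2, -1, -2).
  v is orthogonal to every row, so take v ∝ r_1 × r_2 = ((-2)·(-1) - (2)·(-5), (2)·(-2) - (-4)·(-1), (-4)·(-5) - (-2)·(-2)) = (12, -8, 16).
  Rescale (divide by 4): u = (3, -2, 4).
  ||u|| = √((3)² + (-2)² + (4)²) = √(29) ≈ 5.3852,  v_1 = u/||u|| ≈ (0.5571, -0.3714, 0.7428) (||v_1|| = 1).

λ_1 = 8,  λ_2 = 3.618,  λ_3 = 1.382;  v_1 ≈ (0.5571, -0.3714, 0.7428)


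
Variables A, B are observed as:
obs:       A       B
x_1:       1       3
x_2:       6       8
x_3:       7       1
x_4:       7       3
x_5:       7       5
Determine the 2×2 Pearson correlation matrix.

Step 1 — column means:
  mean(A) = (1 + 6 + 7 + 7 + 7) / 5 = 28/5 = 5.6
  mean(B) = (3 + 8 + 1 + 3 + 5) / 5 = 20/5 = 4

Step 2 — sample variances and covariances s[i,j] = (1/(n-1)) · Σ_k (x_{k,i} - mean_i) · (x_{k,j} - mean_j), with n-1 = 4:
  s[A,A] = ((-4.6)·(-4.6) + (0.4)·(0.4) + (1.4)·(1.4) + (1.4)·(1.4) + (1.4)·(1.4)) / 4 = 27.2/4 = 6.8
  s[A,B] = ((-4.6)·(-1) + (0.4)·(4) + (1.4)·(-3) + (1.4)·(-1) + (1.4)·(1)) / 4 = 2/4 = 0.5
  s[B,B] = ((-1)·(-1) + (4)·(4) + (-3)·(-3) + (-1)·(-1) + (1)·(1)) / 4 = 28/4 = 7
  Sample standard deviations s_i = √(s[i,i]):
  s(A) = √(6.8) = 2.6077
  s(B) = √(7) = 2.6458

Step 3 — r_{ij} = s_{ij} / (s_i · s_j):
  r[A,A] = 1 (diagonal).
  r[A,B] = 0.5 / (2.6077 · 2.6458) = 0.5 / 6.8993 = 0.0725
  r[B,B] = 1 (diagonal).

R is symmetric with unit diagonal. Assembling:

R = [[1, 0.0725],
 [0.0725, 1]]


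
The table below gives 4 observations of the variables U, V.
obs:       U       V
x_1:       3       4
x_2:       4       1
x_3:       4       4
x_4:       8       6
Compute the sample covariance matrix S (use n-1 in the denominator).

Step 1 — column means:
  mean(U) = (3 + 4 + 4 + 8) / 4 = 19/4 = 4.75
  mean(V) = (4 + 1 + 4 + 6) / 4 = 15/4 = 3.75

Step 2 — sample covariance S[i,j] = (1/(n-1)) · Σ_k (x_{k,i} - mean_i) · (x_{k,j} - mean_j), with n-1 = 3.
  S[U,U] = ((-1.75)·(-1.75) + (-0.75)·(-0.75) + (-0.75)·(-0.75) + (3.25)·(3.25)) / 3 = 14.75/3 = 4.9167
  S[U,V] = ((-1.75)·(0.25) + (-0.75)·(-2.75) + (-0.75)·(0.25) + (3.25)·(2.25)) / 3 = 8.75/3 = 2.9167
  S[V,V] = ((0.25)·(0.25) + (-2.75)·(-2.75) + (0.25)·(0.25) + (2.25)·(2.25)) / 3 = 12.75/3 = 4.25

S is symmetric (S[j,i] = S[i,j]). Assembling:

S = [[4.9167, 2.9167],
 [2.9167, 4.25]]


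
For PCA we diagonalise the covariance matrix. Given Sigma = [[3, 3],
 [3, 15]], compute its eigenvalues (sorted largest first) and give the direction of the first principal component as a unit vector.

Step 1 — characteristic polynomial of 2×2 Sigma:
  det(Sigma - λI) = λ² - trace · λ + det = 0.
  trace = 3 + 15 = 18, det = 3·15 - (3)² = 36.
Step 2 — discriminant:
  Δ = trace² - 4·det = 324 - 144 = 180.
Step 3 — eigenvalues:
  λ = (trace ± √Δ)/2 = (18 ± 13.4164)/2,
  λ_1 = 15.7082,  λ_2 = 2.2918.

Step 4 — unit eigenvector for λ_1: solve (Sigma - λ_1 I)v = 0. First row:
  (3 - 15.7082)·v_x + (3)·v_y = 0, i.e. (-12.7082)·v_x + (3)·v_y = 0,
  so v ∝ (b, λ_1 - a) = (3, 12.7082) = u.
  ||u|| = √((3)² + (12.7082)²) = √(170.4984) ≈ 13.0575,
  v_1 = u/||u|| ≈ (0.2298, 0.9732) (||v_1|| = 1).

λ_1 = 15.7082,  λ_2 = 2.2918;  v_1 ≈ (0.2298, 0.9732)


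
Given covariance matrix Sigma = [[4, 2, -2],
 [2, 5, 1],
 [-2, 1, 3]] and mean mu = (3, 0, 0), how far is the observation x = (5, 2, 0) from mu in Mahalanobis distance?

Step 1 — centre the observation: (x - mu) = (2, 2, 0).

Step 2 — invert Sigma (cofactor / det for 3×3, or solve directly):
  Sigma^{-1} = [[0.875, -0.5, 0.75],
 [-0.5, 0.5, -0.5],
 [0.75, -0.5, 1]].

Step 3 — form the quadratic (x - mu)^T · Sigma^{-1} · (x - mu):
  Sigma^{-1} · (x - mu) = (0.75, 0, 0.5).
  (x - mu)^T · [Sigma^{-1} · (x - mu)] = (2)·(0.75) + (2)·(0) + (0)·(0.5) = 1.5.

Step 4 — take square root: d = √(1.5) ≈ 1.2247.

d(x, mu) = √(1.5) ≈ 1.2247


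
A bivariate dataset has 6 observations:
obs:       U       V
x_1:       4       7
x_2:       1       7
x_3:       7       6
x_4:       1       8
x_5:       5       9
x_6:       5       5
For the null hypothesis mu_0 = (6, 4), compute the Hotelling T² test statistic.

Step 1 — sample mean vector:
  mean(U) = (4 + 1 + 7 + 1 + 5 + 5) / 6 = 23/6 = 3.8333
  mean(V) = (7 + 7 + 6 + 8 + 9 + 5) / 6 = 42/6 = 7
  x̄ = (3.8333, 7),  deviation x̄ - mu_0 = (3.8333, 7) - (6, 4) = (-2.1667, 3).

Step 2 — sample covariance matrix, S[i,j] = (1/(n-1)) · Σ_k (x_{k,i} - mean_i) · (x_{k,j} - mean_j), divisor n-1 = 5:
  S[U,U] = ((0.1667)·(0.1667) + (-2.8333)·(-2.8333) + (3.1667)·(3.1667) + (-2.8333)·(-2.8333) + (1.1667)·(1.1667) + (1.1667)·(1.1667)) / 5 = 28.8333/5 = 5.7667
  S[U,V] = ((0.1667)·(0) + (-2.8333)·(0) + (3.1667)·(-1) + (-2.8333)·(1) + (1.1667)·(2) + (1.1667)·(-2)) / 5 = -6/5 = -1.2
  S[V,V] = ((0)·(0) + (0)·(0) + (-1)·(-1) + (1)·(1) + (2)·(2) + (-2)·(-2)) / 5 = 10/5 = 2
  S = [[5.7667, -1.2],
 [-1.2, 2]].

Step 3 — invert S. det(S) = 5.7667·2 - (-1.2)² = 10.0933.
  S^{-1} = (1/det) · [[d, -b], [-b, a]] = [[0.1982, 0.1189],
 [0.1189, 0.5713]].

Step 4 — quadratic form (x̄ - mu_0)^T · S^{-1} · (x̄ - mu_0):
  S^{-1} · (x̄ - mu_0) = (-0.0727, 1.4564),
  (x̄ - mu_0)^T · [...] = (-2.1667)·(-0.0727) + (3)·(1.4564) = 4.5266.

Step 5 — scale by n: T² = 6 · 4.5266 = 27.1598.

T² ≈ 27.1598


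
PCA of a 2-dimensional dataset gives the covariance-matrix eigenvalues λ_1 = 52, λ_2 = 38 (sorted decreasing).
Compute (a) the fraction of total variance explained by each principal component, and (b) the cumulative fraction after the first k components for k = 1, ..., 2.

Step 1 — total variance = trace(Sigma) = Σ λ_i = 52 + 38 = 90.

Step 2 — fraction explained by component i = λ_i / Σ λ:
  PC1: 52/90 = 0.5778
  PC2: 38/90 = 0.4222

Step 3 — cumulative fraction after k components = (λ_1 + ... + λ_k) / Σ λ:
  k = 1: 52/90 = 0.5778
  k = 2: (52 + 38)/90 = 90/90 = 1

Summary (fraction, with percent):

explained: PC1 0.5778 (57.78%), PC2 0.4222 (42.22%);  cumulative: 0.5778, 1


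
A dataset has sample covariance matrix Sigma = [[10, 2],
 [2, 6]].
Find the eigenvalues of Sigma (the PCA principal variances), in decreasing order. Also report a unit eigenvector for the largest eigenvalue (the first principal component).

Step 1 — characteristic polynomial of 2×2 Sigma:
  det(Sigma - λI) = λ² - trace · λ + det = 0.
  trace = 10 + 6 = 16, det = 10·6 - (2)² = 56.
Step 2 — discriminant:
  Δ = trace² - 4·det = 256 - 224 = 32.
Step 3 — eigenvalues:
  λ = (trace ± √Δ)/2 = (16 ± 5.6569)/2,
  λ_1 = 10.8284,  λ_2 = 5.1716.

Step 4 — unit eigenvector for λ_1: solve (Sigma - λ_1 I)v = 0. First row:
  (10 - 10.8284)·v_x + (2)·v_y = 0, i.e. (-0.8284)·v_x + (2)·v_y = 0,
  so v ∝ (b, λ_1 - a) = (2, 0.8284) = u.
  ||u|| = √((2)² + (0.8284)²) = √(4.6863) ≈ 2.1648,
  v_1 = u/||u|| ≈ (0.9239, 0.3827) (||v_1|| = 1).

λ_1 = 10.8284,  λ_2 = 5.1716;  v_1 ≈ (0.9239, 0.3827)


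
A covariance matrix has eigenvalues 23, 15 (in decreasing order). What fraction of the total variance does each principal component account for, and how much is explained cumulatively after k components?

Step 1 — total variance = trace(Sigma) = Σ λ_i = 23 + 15 = 38.

Step 2 — fraction explained by component i = λ_i / Σ λ:
  PC1: 23/38 = 0.6053
  PC2: 15/38 = 0.3947

Step 3 — cumulative fraction after k components = (λ_1 + ... + λ_k) / Σ λ:
  k = 1: 23/38 = 0.6053
  k = 2: (23 + 15)/38 = 38/38 = 1

Summary (fraction, with percent):

explained: PC1 0.6053 (60.53%), PC2 0.3947 (39.47%);  cumulative: 0.6053, 1


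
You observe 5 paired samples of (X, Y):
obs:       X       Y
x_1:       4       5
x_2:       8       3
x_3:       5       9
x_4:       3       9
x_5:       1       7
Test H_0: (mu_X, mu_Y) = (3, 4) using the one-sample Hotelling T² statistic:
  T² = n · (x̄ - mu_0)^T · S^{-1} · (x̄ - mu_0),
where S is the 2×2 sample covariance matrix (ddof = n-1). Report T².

Step 1 — sample mean vector:
  mean(X) = (4 + 8 + 5 + 3 + 1) / 5 = 21/5 = 4.2
  mean(Y) = (5 + 3 + 9 + 9 + 7) / 5 = 33/5 = 6.6
  x̄ = (4.2, 6.6),  deviation x̄ - mu_0 = (4.2, 6.6) - (3, 4) = (1.2, 2.6).

Step 2 — sample covariance matrix, S[i,j] = (1/(n-1)) · Σ_k (x_{k,i} - mean_i) · (x_{k,j} - mean_j), divisor n-1 = 4:
  S[X,X] = ((-0.2)·(-0.2) + (3.8)·(3.8) + (0.8)·(0.8) + (-1.2)·(-1.2) + (-3.2)·(-3.2)) / 4 = 26.8/4 = 6.7
  S[X,Y] = ((-0.2)·(-1.6) + (3.8)·(-3.6) + (0.8)·(2.4) + (-1.2)·(2.4) + (-3.2)·(0.4)) / 4 = -15.6/4 = -3.9
  S[Y,Y] = ((-1.6)·(-1.6) + (-3.6)·(-3.6) + (2.4)·(2.4) + (2.4)·(2.4) + (0.4)·(0.4)) / 4 = 27.2/4 = 6.8
  S = [[6.7, -3.9],
 [-3.9, 6.8]].

Step 3 — invert S. det(S) = 6.7·6.8 - (-3.9)² = 30.35.
  S^{-1} = (1/det) · [[d, -b], [-b, a]] = [[0.2241, 0.1285],
 [0.1285, 0.2208]].

Step 4 — quadratic form (x̄ - mu_0)^T · S^{-1} · (x̄ - mu_0):
  S^{-1} · (x̄ - mu_0) = (0.603, 0.7282),
  (x̄ - mu_0)^T · [...] = (1.2)·(0.603) + (2.6)·(0.7282) = 2.6168.

Step 5 — scale by n: T² = 5 · 2.6168 = 13.084.

T² ≈ 13.084


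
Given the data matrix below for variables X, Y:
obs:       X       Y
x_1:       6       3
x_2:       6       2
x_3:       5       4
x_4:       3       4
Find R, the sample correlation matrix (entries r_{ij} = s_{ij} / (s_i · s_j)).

Step 1 — column means:
  mean(X) = (6 + 6 + 5 + 3) / 4 = 20/4 = 5
  mean(Y) = (3 + 2 + 4 + 4) / 4 = 13/4 = 3.25

Step 2 — sample variances and covariances s[i,j] = (1/(n-1)) · Σ_k (x_{k,i} - mean_i) · (x_{k,j} - mean_j), with n-1 = 3:
  s[X,X] = ((1)·(1) + (1)·(1) + (0)·(0) + (-2)·(-2)) / 3 = 6/3 = 2
  s[X,Y] = ((1)·(-0.25) + (1)·(-1.25) + (0)·(0.75) + (-2)·(0.75)) / 3 = -3/3 = -1
  s[Y,Y] = ((-0.25)·(-0.25) + (-1.25)·(-1.25) + (0.75)·(0.75) + (0.75)·(0.75)) / 3 = 2.75/3 = 0.9167
  Sample standard deviations s_i = √(s[i,i]):
  s(X) = √(2) = 1.4142
  s(Y) = √(0.9167) = 0.9574

Step 3 — r_{ij} = s_{ij} / (s_i · s_j):
  r[X,X] = 1 (diagonal).
  r[X,Y] = -1 / (1.4142 · 0.9574) = -1 / 1.354 = -0.7385
  r[Y,Y] = 1 (diagonal).

R is symmetric with unit diagonal. Assembling:

R = [[1, -0.7385],
 [-0.7385, 1]]


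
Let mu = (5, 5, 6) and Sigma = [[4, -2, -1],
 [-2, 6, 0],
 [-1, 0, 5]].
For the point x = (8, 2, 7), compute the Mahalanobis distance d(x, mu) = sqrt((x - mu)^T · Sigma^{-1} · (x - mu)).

Step 1 — centre the observation: (x - mu) = (3, -3, 1).

Step 2 — invert Sigma (cofactor / det for 3×3, or solve directly):
  Sigma^{-1} = [[0.3191, 0.1064, 0.0638],
 [0.1064, 0.2021, 0.0213],
 [0.0638, 0.0213, 0.2128]].

Step 3 — form the quadratic (x - mu)^T · Sigma^{-1} · (x - mu):
  Sigma^{-1} · (x - mu) = (0.7021, -0.266, 0.3404).
  (x - mu)^T · [Sigma^{-1} · (x - mu)] = (3)·(0.7021) + (-3)·(-0.266) + (1)·(0.3404) = 3.2447.

Step 4 — take square root: d = √(3.2447) ≈ 1.8013.

d(x, mu) = √(3.2447) ≈ 1.8013


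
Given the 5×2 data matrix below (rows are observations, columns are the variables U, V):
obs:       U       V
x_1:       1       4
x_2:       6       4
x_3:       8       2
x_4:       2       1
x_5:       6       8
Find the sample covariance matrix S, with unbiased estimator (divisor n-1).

Step 1 — column means:
  mean(U) = (1 + 6 + 8 + 2 + 6) / 5 = 23/5 = 4.6
  mean(V) = (4 + 4 + 2 + 1 + 8) / 5 = 19/5 = 3.8

Step 2 — sample covariance S[i,j] = (1/(n-1)) · Σ_k (x_{k,i} - mean_i) · (x_{k,j} - mean_j), with n-1 = 4.
  S[U,U] = ((-3.6)·(-3.6) + (1.4)·(1.4) + (3.4)·(3.4) + (-2.6)·(-2.6) + (1.4)·(1.4)) / 4 = 35.2/4 = 8.8
  S[U,V] = ((-3.6)·(0.2) + (1.4)·(0.2) + (3.4)·(-1.8) + (-2.6)·(-2.8) + (1.4)·(4.2)) / 4 = 6.6/4 = 1.65
  S[V,V] = ((0.2)·(0.2) + (0.2)·(0.2) + (-1.8)·(-1.8) + (-2.8)·(-2.8) + (4.2)·(4.2)) / 4 = 28.8/4 = 7.2

S is symmetric (S[j,i] = S[i,j]). Assembling:

S = [[8.8, 1.65],
 [1.65, 7.2]]


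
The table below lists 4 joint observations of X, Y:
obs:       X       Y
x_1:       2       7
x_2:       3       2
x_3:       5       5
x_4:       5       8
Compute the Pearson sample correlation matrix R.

Step 1 — column means:
  mean(X) = (2 + 3 + 5 + 5) / 4 = 15/4 = 3.75
  mean(Y) = (7 + 2 + 5 + 8) / 4 = 22/4 = 5.5

Step 2 — sample variances and covariances s[i,j] = (1/(n-1)) · Σ_k (x_{k,i} - mean_i) · (x_{k,j} - mean_j), with n-1 = 3:
  s[X,X] = ((-1.75)·(-1.75) + (-0.75)·(-0.75) + (1.25)·(1.25) + (1.25)·(1.25)) / 3 = 6.75/3 = 2.25
  s[X,Y] = ((-1.75)·(1.5) + (-0.75)·(-3.5) + (1.25)·(-0.5) + (1.25)·(2.5)) / 3 = 2.5/3 = 0.8333
  s[Y,Y] = ((1.5)·(1.5) + (-3.5)·(-3.5) + (-0.5)·(-0.5) + (2.5)·(2.5)) / 3 = 21/3 = 7
  Sample standard deviations s_i = √(s[i,i]):
  s(X) = √(2.25) = 1.5
  s(Y) = √(7) = 2.6458

Step 3 — r_{ij} = s_{ij} / (s_i · s_j):
  r[X,X] = 1 (diagonal).
  r[X,Y] = 0.8333 / (1.5 · 2.6458) = 0.8333 / 3.9686 = 0.21
  r[Y,Y] = 1 (diagonal).

R is symmetric with unit diagonal. Assembling:

R = [[1, 0.21],
 [0.21, 1]]


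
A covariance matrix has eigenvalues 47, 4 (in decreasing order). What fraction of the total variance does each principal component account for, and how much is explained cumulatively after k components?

Step 1 — total variance = trace(Sigma) = Σ λ_i = 47 + 4 = 51.

Step 2 — fraction explained by component i = λ_i / Σ λ:
  PC1: 47/51 = 0.9216
  PC2: 4/51 = 0.0784

Step 3 — cumulative fraction after k components = (λ_1 + ... + λ_k) / Σ λ:
  k = 1: 47/51 = 0.9216
  k = 2: (47 + 4)/51 = 51/51 = 1

Summary (fraction, with percent):

explained: PC1 0.9216 (92.16%), PC2 0.0784 (7.84%);  cumulative: 0.9216, 1


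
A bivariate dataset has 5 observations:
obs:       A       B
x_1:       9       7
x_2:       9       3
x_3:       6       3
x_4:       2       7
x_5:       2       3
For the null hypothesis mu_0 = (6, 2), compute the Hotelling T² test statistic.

Step 1 — sample mean vector:
  mean(A) = (9 + 9 + 6 + 2 + 2) / 5 = 28/5 = 5.6
  mean(B) = (7 + 3 + 3 + 7 + 3) / 5 = 23/5 = 4.6
  x̄ = (5.6, 4.6),  deviation x̄ - mu_0 = (5.6, 4.6) - (6, 2) = (-0.4, 2.6).

Step 2 — sample covariance matrix, S[i,j] = (1/(n-1)) · Σ_k (x_{k,i} - mean_i) · (x_{k,j} - mean_j), divisor n-1 = 4:
  S[A,A] = ((3.4)·(3.4) + (3.4)·(3.4) + (0.4)·(0.4) + (-3.6)·(-3.6) + (-3.6)·(-3.6)) / 4 = 49.2/4 = 12.3
  S[A,B] = ((3.4)·(2.4) + (3.4)·(-1.6) + (0.4)·(-1.6) + (-3.6)·(2.4) + (-3.6)·(-1.6)) / 4 = -0.8/4 = -0.2
  S[B,B] = ((2.4)·(2.4) + (-1.6)·(-1.6) + (-1.6)·(-1.6) + (2.4)·(2.4) + (-1.6)·(-1.6)) / 4 = 19.2/4 = 4.8
  S = [[12.3, -0.2],
 [-0.2, 4.8]].

Step 3 — invert S. det(S) = 12.3·4.8 - (-0.2)² = 59.
  S^{-1} = (1/det) · [[d, -b], [-b, a]] = [[0.0814, 0.0034],
 [0.0034, 0.2085]].

Step 4 — quadratic form (x̄ - mu_0)^T · S^{-1} · (x̄ - mu_0):
  S^{-1} · (x̄ - mu_0) = (-0.0237, 0.5407),
  (x̄ - mu_0)^T · [...] = (-0.4)·(-0.0237) + (2.6)·(0.5407) = 1.4153.

Step 5 — scale by n: T² = 5 · 1.4153 = 7.0763.

T² ≈ 7.0763


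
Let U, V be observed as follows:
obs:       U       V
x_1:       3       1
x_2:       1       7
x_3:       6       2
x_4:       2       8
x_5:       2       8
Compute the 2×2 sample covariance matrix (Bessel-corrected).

Step 1 — column means:
  mean(U) = (3 + 1 + 6 + 2 + 2) / 5 = 14/5 = 2.8
  mean(V) = (1 + 7 + 2 + 8 + 8) / 5 = 26/5 = 5.2

Step 2 — sample covariance S[i,j] = (1/(n-1)) · Σ_k (x_{k,i} - mean_i) · (x_{k,j} - mean_j), with n-1 = 4.
  S[U,U] = ((0.2)·(0.2) + (-1.8)·(-1.8) + (3.2)·(3.2) + (-0.8)·(-0.8) + (-0.8)·(-0.8)) / 4 = 14.8/4 = 3.7
  S[U,V] = ((0.2)·(-4.2) + (-1.8)·(1.8) + (3.2)·(-3.2) + (-0.8)·(2.8) + (-0.8)·(2.8)) / 4 = -18.8/4 = -4.7
  S[V,V] = ((-4.2)·(-4.2) + (1.8)·(1.8) + (-3.2)·(-3.2) + (2.8)·(2.8) + (2.8)·(2.8)) / 4 = 46.8/4 = 11.7

S is symmetric (S[j,i] = S[i,j]). Assembling:

S = [[3.7, -4.7],
 [-4.7, 11.7]]


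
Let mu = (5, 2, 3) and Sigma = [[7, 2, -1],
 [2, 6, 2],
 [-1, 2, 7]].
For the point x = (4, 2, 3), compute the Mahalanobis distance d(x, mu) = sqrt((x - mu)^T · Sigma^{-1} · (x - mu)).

Step 1 — centre the observation: (x - mu) = (-1, 0, 0).

Step 2 — invert Sigma (cofactor / det for 3×3, or solve directly):
  Sigma^{-1} = [[0.1696, -0.0714, 0.0446],
 [-0.0714, 0.2143, -0.0714],
 [0.0446, -0.0714, 0.1696]].

Step 3 — form the quadratic (x - mu)^T · Sigma^{-1} · (x - mu):
  Sigma^{-1} · (x - mu) = (-0.1696, 0.0714, -0.0446).
  (x - mu)^T · [Sigma^{-1} · (x - mu)] = (-1)·(-0.1696) + (0)·(0.0714) + (0)·(-0.0446) = 0.1696.

Step 4 — take square root: d = √(0.1696) ≈ 0.4119.

d(x, mu) = √(0.1696) ≈ 0.4119


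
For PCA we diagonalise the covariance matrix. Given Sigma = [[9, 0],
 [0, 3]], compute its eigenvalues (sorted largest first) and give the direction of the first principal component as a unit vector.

Step 1 — characteristic polynomial of 2×2 Sigma:
  det(Sigma - λI) = λ² - trace · λ + det = 0.
  trace = 9 + 3 = 12, det = 9·3 - (0)² = 27.
Step 2 — discriminant:
  Δ = trace² - 4·det = 144 - 108 = 36.
Step 3 — eigenvalues:
  λ = (trace ± √Δ)/2 = (12 ± 6)/2,
  λ_1 = 9,  λ_2 = 3.

Step 4 — unit eigenvector for λ_1: Sigma is diagonal, so its eigenvectors are the coordinate axes. λ_1 = 9 is the diagonal entry on the first coordinate axis, hence
  v_1 = (1, 0) (||v_1|| = 1).

λ_1 = 9,  λ_2 = 3;  v_1 ≈ (1, 0)


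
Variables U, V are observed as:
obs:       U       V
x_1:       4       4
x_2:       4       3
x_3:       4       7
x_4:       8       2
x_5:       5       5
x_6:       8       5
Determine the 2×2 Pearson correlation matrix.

Step 1 — column means:
  mean(U) = (4 + 4 + 4 + 8 + 5 + 8) / 6 = 33/6 = 5.5
  mean(V) = (4 + 3 + 7 + 2 + 5 + 5) / 6 = 26/6 = 4.3333

Step 2 — sample variances and covariances s[i,j] = (1/(n-1)) · Σ_k (x_{k,i} - mean_i) · (x_{k,j} - mean_j), with n-1 = 5:
  s[U,U] = ((-1.5)·(-1.5) + (-1.5)·(-1.5) + (-1.5)·(-1.5) + (2.5)·(2.5) + (-0.5)·(-0.5) + (2.5)·(2.5)) / 5 = 19.5/5 = 3.9
  s[U,V] = ((-1.5)·(-0.3333) + (-1.5)·(-1.3333) + (-1.5)·(2.6667) + (2.5)·(-2.3333) + (-0.5)·(0.6667) + (2.5)·(0.6667)) / 5 = -6/5 = -1.2
  s[V,V] = ((-0.3333)·(-0.3333) + (-1.3333)·(-1.3333) + (2.6667)·(2.6667) + (-2.3333)·(-2.3333) + (0.6667)·(0.6667) + (0.6667)·(0.6667)) / 5 = 15.3333/5 = 3.0667
  Sample standard deviations s_i = √(s[i,i]):
  s(U) = √(3.9) = 1.9748
  s(V) = √(3.0667) = 1.7512

Step 3 — r_{ij} = s_{ij} / (s_i · s_j):
  r[U,U] = 1 (diagonal).
  r[U,V] = -1.2 / (1.9748 · 1.7512) = -1.2 / 3.4583 = -0.347
  r[V,V] = 1 (diagonal).

R is symmetric with unit diagonal. Assembling:

R = [[1, -0.347],
 [-0.347, 1]]


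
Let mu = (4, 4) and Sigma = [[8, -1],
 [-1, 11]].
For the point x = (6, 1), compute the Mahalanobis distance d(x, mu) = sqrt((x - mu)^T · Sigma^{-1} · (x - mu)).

Step 1 — centre the observation: (x - mu) = (2, -3).

Step 2 — invert Sigma. det(Sigma) = 8·11 - (-1)² = 87.
  Sigma^{-1} = (1/det) · [[d, -b], [-b, a]] = [[0.1264, 0.0115],
 [0.0115, 0.092]].

Step 3 — form the quadratic (x - mu)^T · Sigma^{-1} · (x - mu):
  Sigma^{-1} · (x - mu) = (0.2184, -0.2529).
  (x - mu)^T · [Sigma^{-1} · (x - mu)] = (2)·(0.2184) + (-3)·(-0.2529) = 1.1954.

Step 4 — take square root: d = √(1.1954) ≈ 1.0933.

d(x, mu) = √(1.1954) ≈ 1.0933


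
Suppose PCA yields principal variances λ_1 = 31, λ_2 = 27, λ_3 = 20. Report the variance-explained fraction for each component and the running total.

Step 1 — total variance = trace(Sigma) = Σ λ_i = 31 + 27 + 20 = 78.

Step 2 — fraction explained by component i = λ_i / Σ λ:
  PC1: 31/78 = 0.3974
  PC2: 27/78 = 0.3462
  PC3: 20/78 = 0.2564

Step 3 — cumulative fraction after k components = (λ_1 + ... + λ_k) / Σ λ:
  k = 1: 31/78 = 0.3974
  k = 2: (31 + 27)/78 = 58/78 = 0.7436
  k = 3: (31 + 27 + 20)/78 = 78/78 = 1

Summary (fraction, with percent):

explained: PC1 0.3974 (39.74%), PC2 0.3462 (34.62%), PC3 0.2564 (25.64%);  cumulative: 0.3974, 0.7436, 1


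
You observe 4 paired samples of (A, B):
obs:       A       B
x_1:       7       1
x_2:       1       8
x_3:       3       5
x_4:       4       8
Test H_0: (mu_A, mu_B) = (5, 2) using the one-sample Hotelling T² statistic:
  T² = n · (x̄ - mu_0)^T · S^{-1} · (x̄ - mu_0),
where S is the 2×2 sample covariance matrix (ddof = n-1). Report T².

Step 1 — sample mean vector:
  mean(A) = (7 + 1 + 3 + 4) / 4 = 15/4 = 3.75
  mean(B) = (1 + 8 + 5 + 8) / 4 = 22/4 = 5.5
  x̄ = (3.75, 5.5),  deviation x̄ - mu_0 = (3.75, 5.5) - (5, 2) = (-1.25, 3.5).

Step 2 — sample covariance matrix, S[i,j] = (1/(n-1)) · Σ_k (x_{k,i} - mean_i) · (x_{k,j} - mean_j), divisor n-1 = 3:
  S[A,A] = ((3.25)·(3.25) + (-2.75)·(-2.75) + (-0.75)·(-0.75) + (0.25)·(0.25)) / 3 = 18.75/3 = 6.25
  S[A,B] = ((3.25)·(-4.5) + (-2.75)·(2.5) + (-0.75)·(-0.5) + (0.25)·(2.5)) / 3 = -20.5/3 = -6.8333
  S[B,B] = ((-4.5)·(-4.5) + (2.5)·(2.5) + (-0.5)·(-0.5) + (2.5)·(2.5)) / 3 = 33/3 = 11
  S = [[6.25, -6.8333],
 [-6.8333, 11]].

Step 3 — invert S. det(S) = 6.25·11 - (-6.8333)² = 22.0556.
  S^{-1} = (1/det) · [[d, -b], [-b, a]] = [[0.4987, 0.3098],
 [0.3098, 0.2834]].

Step 4 — quadratic form (x̄ - mu_0)^T · S^{-1} · (x̄ - mu_0):
  S^{-1} · (x̄ - mu_0) = (0.461, 0.6045),
  (x̄ - mu_0)^T · [...] = (-1.25)·(0.461) + (3.5)·(0.6045) = 1.5397.

Step 5 — scale by n: T² = 4 · 1.5397 = 6.1587.

T² ≈ 6.1587


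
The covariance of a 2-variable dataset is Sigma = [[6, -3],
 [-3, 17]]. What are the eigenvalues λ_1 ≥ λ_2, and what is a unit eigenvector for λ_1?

Step 1 — characteristic polynomial of 2×2 Sigma:
  det(Sigma - λI) = λ² - trace · λ + det = 0.
  trace = 6 + 17 = 23, det = 6·17 - (-3)² = 93.
Step 2 — discriminant:
  Δ = trace² - 4·det = 529 - 372 = 157.
Step 3 — eigenvalues:
  λ = (trace ± √Δ)/2 = (23 ± 12.53)/2,
  λ_1 = 17.765,  λ_2 = 5.235.

Step 4 — unit eigenvector for λ_1: solve (Sigma - λ_1 I)v = 0. First row:
  (6 - 17.765)·v_x + (-3)·v_y = 0, i.e. (-11.765)·v_x + (-3)·v_y = 0,
  so v ∝ (b, λ_1 - a) = (-3, 11.765); multiply by -1 so the first entry is positive: u = (3, -11.765).
  ||u|| = √((3)² + (-11.765)²) = √(147.4148) ≈ 12.1414,
  v_1 = u/||u|| ≈ (0.2471, -0.969) (||v_1|| = 1).

λ_1 = 17.765,  λ_2 = 5.235;  v_1 ≈ (0.2471, -0.969)


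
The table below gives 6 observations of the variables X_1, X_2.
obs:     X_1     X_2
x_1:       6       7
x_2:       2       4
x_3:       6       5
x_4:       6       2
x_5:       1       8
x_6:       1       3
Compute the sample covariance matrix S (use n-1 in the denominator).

Step 1 — column means:
  mean(X_1) = (6 + 2 + 6 + 6 + 1 + 1) / 6 = 22/6 = 3.6667
  mean(X_2) = (7 + 4 + 5 + 2 + 8 + 3) / 6 = 29/6 = 4.8333

Step 2 — sample covariance S[i,j] = (1/(n-1)) · Σ_k (x_{k,i} - mean_i) · (x_{k,j} - mean_j), with n-1 = 5.
  S[X_1,X_1] = ((2.3333)·(2.3333) + (-1.6667)·(-1.6667) + (2.3333)·(2.3333) + (2.3333)·(2.3333) + (-2.6667)·(-2.6667) + (-2.6667)·(-2.6667)) / 5 = 33.3333/5 = 6.6667
  S[X_1,X_2] = ((2.3333)·(2.1667) + (-1.6667)·(-0.8333) + (2.3333)·(0.1667) + (2.3333)·(-2.8333) + (-2.6667)·(3.1667) + (-2.6667)·(-1.8333)) / 5 = -3.3333/5 = -0.6667
  S[X_2,X_2] = ((2.1667)·(2.1667) + (-0.8333)·(-0.8333) + (0.1667)·(0.1667) + (-2.8333)·(-2.8333) + (3.1667)·(3.1667) + (-1.8333)·(-1.8333)) / 5 = 26.8333/5 = 5.3667

S is symmetric (S[j,i] = S[i,j]). Assembling:

S = [[6.6667, -0.6667],
 [-0.6667, 5.3667]]


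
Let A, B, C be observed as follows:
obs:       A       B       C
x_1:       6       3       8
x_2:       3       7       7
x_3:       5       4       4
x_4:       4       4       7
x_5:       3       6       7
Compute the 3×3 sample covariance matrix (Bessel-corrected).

Step 1 — column means:
  mean(A) = (6 + 3 + 5 + 4 + 3) / 5 = 21/5 = 4.2
  mean(B) = (3 + 7 + 4 + 4 + 6) / 5 = 24/5 = 4.8
  mean(C) = (8 + 7 + 4 + 7 + 7) / 5 = 33/5 = 6.6

Step 2 — sample covariance S[i,j] = (1/(n-1)) · Σ_k (x_{k,i} - mean_i) · (x_{k,j} - mean_j), with n-1 = 4.
  S[A,A] = ((1.8)·(1.8) + (-1.2)·(-1.2) + (0.8)·(0.8) + (-0.2)·(-0.2) + (-1.2)·(-1.2)) / 4 = 6.8/4 = 1.7
  S[A,B] = ((1.8)·(-1.8) + (-1.2)·(2.2) + (0.8)·(-0.8) + (-0.2)·(-0.8) + (-1.2)·(1.2)) / 4 = -7.8/4 = -1.95
  S[A,C] = ((1.8)·(1.4) + (-1.2)·(0.4) + (0.8)·(-2.6) + (-0.2)·(0.4) + (-1.2)·(0.4)) / 4 = -0.6/4 = -0.15
  S[B,B] = ((-1.8)·(-1.8) + (2.2)·(2.2) + (-0.8)·(-0.8) + (-0.8)·(-0.8) + (1.2)·(1.2)) / 4 = 10.8/4 = 2.7
  S[B,C] = ((-1.8)·(1.4) + (2.2)·(0.4) + (-0.8)·(-2.6) + (-0.8)·(0.4) + (1.2)·(0.4)) / 4 = 0.6/4 = 0.15
  S[C,C] = ((1.4)·(1.4) + (0.4)·(0.4) + (-2.6)·(-2.6) + (0.4)·(0.4) + (0.4)·(0.4)) / 4 = 9.2/4 = 2.3

S is symmetric (S[j,i] = S[i,j]). Assembling:

S = [[1.7, -1.95, -0.15],
 [-1.95, 2.7, 0.15],
 [-0.15, 0.15, 2.3]]


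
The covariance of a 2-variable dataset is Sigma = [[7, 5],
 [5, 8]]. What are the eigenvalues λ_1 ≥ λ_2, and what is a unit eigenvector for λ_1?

Step 1 — characteristic polynomial of 2×2 Sigma:
  det(Sigma - λI) = λ² - trace · λ + det = 0.
  trace = 7 + 8 = 15, det = 7·8 - (5)² = 31.
Step 2 — discriminant:
  Δ = trace² - 4·det = 225 - 124 = 101.
Step 3 — eigenvalues:
  λ = (trace ± √Δ)/2 = (15 ± 10.0499)/2,
  λ_1 = 12.5249,  λ_2 = 2.4751.

Step 4 — unit eigenvector for λ_1: solve (Sigma - λ_1 I)v = 0. First row:
  (7 - 12.5249)·v_x + (5)·v_y = 0, i.e. (-5.5249)·v_x + (5)·v_y = 0,
  so v ∝ (b, λ_1 - a) = (5, 5.5249) = u.
  ||u|| = √((5)² + (5.5249)²) = √(55.5249) ≈ 7.4515,
  v_1 = u/||u|| ≈ (0.671, 0.7415) (||v_1|| = 1).

λ_1 = 12.5249,  λ_2 = 2.4751;  v_1 ≈ (0.671, 0.7415)


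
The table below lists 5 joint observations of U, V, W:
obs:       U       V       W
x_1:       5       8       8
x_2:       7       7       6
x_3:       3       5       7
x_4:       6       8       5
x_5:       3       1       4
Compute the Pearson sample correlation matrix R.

Step 1 — column means:
  mean(U) = (5 + 7 + 3 + 6 + 3) / 5 = 24/5 = 4.8
  mean(V) = (8 + 7 + 5 + 8 + 1) / 5 = 29/5 = 5.8
  mean(W) = (8 + 6 + 7 + 5 + 4) / 5 = 30/5 = 6

Step 2 — sample variances and covariances s[i,j] = (1/(n-1)) · Σ_k (x_{k,i} - mean_i) · (x_{k,j} - mean_j), with n-1 = 4:
  s[U,U] = ((0.2)·(0.2) + (2.2)·(2.2) + (-1.8)·(-1.8) + (1.2)·(1.2) + (-1.8)·(-1.8)) / 4 = 12.8/4 = 3.2
  s[U,V] = ((0.2)·(2.2) + (2.2)·(1.2) + (-1.8)·(-0.8) + (1.2)·(2.2) + (-1.8)·(-4.8)) / 4 = 15.8/4 = 3.95
  s[U,W] = ((0.2)·(2) + (2.2)·(0) + (-1.8)·(1) + (1.2)·(-1) + (-1.8)·(-2)) / 4 = 1/4 = 0.25
  s[V,V] = ((2.2)·(2.2) + (1.2)·(1.2) + (-0.8)·(-0.8) + (2.2)·(2.2) + (-4.8)·(-4.8)) / 4 = 34.8/4 = 8.7
  s[V,W] = ((2.2)·(2) + (1.2)·(0) + (-0.8)·(1) + (2.2)·(-1) + (-4.8)·(-2)) / 4 = 11/4 = 2.75
  s[W,W] = ((2)·(2) + (0)·(0) + (1)·(1) + (-1)·(-1) + (-2)·(-2)) / 4 = 10/4 = 2.5
  Sample standard deviations s_i = √(s[i,i]):
  s(U) = √(3.2) = 1.7889
  s(V) = √(8.7) = 2.9496
  s(W) = √(2.5) = 1.5811

Step 3 — r_{ij} = s_{ij} / (s_i · s_j):
  r[U,U] = 1 (diagonal).
  r[U,V] = 3.95 / (1.7889 · 2.9496) = 3.95 / 5.2764 = 0.7486
  r[U,W] = 0.25 / (1.7889 · 1.5811) = 0.25 / 2.8284 = 0.0884
  r[V,V] = 1 (diagonal).
  r[V,W] = 2.75 / (2.9496 · 1.5811) = 2.75 / 4.6637 = 0.5897
  r[W,W] = 1 (diagonal).

R is symmetric with unit diagonal. Assembling:

R = [[1, 0.7486, 0.0884],
 [0.7486, 1, 0.5897],
 [0.0884, 0.5897, 1]]


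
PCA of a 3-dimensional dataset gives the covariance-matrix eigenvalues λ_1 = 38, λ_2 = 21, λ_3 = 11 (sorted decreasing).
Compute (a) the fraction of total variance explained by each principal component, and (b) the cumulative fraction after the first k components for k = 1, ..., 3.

Step 1 — total variance = trace(Sigma) = Σ λ_i = 38 + 21 + 11 = 70.

Step 2 — fraction explained by component i = λ_i / Σ λ:
  PC1: 38/70 = 0.5429
  PC2: 21/70 = 0.3
  PC3: 11/70 = 0.1571

Step 3 — cumulative fraction after k components = (λ_1 + ... + λ_k) / Σ λ:
  k = 1: 38/70 = 0.5429
  k = 2: (38 + 21)/70 = 59/70 = 0.8429
  k = 3: (38 + 21 + 11)/70 = 70/70 = 1

Summary (fraction, with percent):

explained: PC1 0.5429 (54.29%), PC2 0.3 (30%), PC3 0.1571 (15.71%);  cumulative: 0.5429, 0.8429, 1


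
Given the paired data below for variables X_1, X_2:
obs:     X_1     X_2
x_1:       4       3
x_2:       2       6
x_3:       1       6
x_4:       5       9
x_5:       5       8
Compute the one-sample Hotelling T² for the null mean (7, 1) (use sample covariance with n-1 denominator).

Step 1 — sample mean vector:
  mean(X_1) = (4 + 2 + 1 + 5 + 5) / 5 = 17/5 = 3.4
  mean(X_2) = (3 + 6 + 6 + 9 + 8) / 5 = 32/5 = 6.4
  x̄ = (3.4, 6.4),  deviation x̄ - mu_0 = (3.4, 6.4) - (7, 1) = (-3.6, 5.4).

Step 2 — sample covariance matrix, S[i,j] = (1/(n-1)) · Σ_k (x_{k,i} - mean_i) · (x_{k,j} - mean_j), divisor n-1 = 4:
  S[X_1,X_1] = ((0.6)·(0.6) + (-1.4)·(-1.4) + (-2.4)·(-2.4) + (1.6)·(1.6) + (1.6)·(1.6)) / 4 = 13.2/4 = 3.3
  S[X_1,X_2] = ((0.6)·(-3.4) + (-1.4)·(-0.4) + (-2.4)·(-0.4) + (1.6)·(2.6) + (1.6)·(1.6)) / 4 = 6.2/4 = 1.55
  S[X_2,X_2] = ((-3.4)·(-3.4) + (-0.4)·(-0.4) + (-0.4)·(-0.4) + (2.6)·(2.6) + (1.6)·(1.6)) / 4 = 21.2/4 = 5.3
  S = [[3.3, 1.55],
 [1.55, 5.3]].

Step 3 — invert S. det(S) = 3.3·5.3 - (1.55)² = 15.0875.
  S^{-1} = (1/det) · [[d, -b], [-b, a]] = [[0.3513, -0.1027],
 [-0.1027, 0.2187]].

Step 4 — quadratic form (x̄ - mu_0)^T · S^{-1} · (x̄ - mu_0):
  S^{-1} · (x̄ - mu_0) = (-1.8194, 1.551),
  (x̄ - mu_0)^T · [...] = (-3.6)·(-1.8194) + (5.4)·(1.551) = 14.9249.

Step 5 — scale by n: T² = 5 · 14.9249 = 74.6247.

T² ≈ 74.6247


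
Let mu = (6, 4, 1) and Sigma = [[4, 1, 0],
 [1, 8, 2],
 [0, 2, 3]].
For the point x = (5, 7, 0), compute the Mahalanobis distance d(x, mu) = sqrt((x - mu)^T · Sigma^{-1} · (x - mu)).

Step 1 — centre the observation: (x - mu) = (-1, 3, -1).

Step 2 — invert Sigma (cofactor / det for 3×3, or solve directly):
  Sigma^{-1} = [[0.2597, -0.039, 0.026],
 [-0.039, 0.1558, -0.1039],
 [0.026, -0.1039, 0.4026]].

Step 3 — form the quadratic (x - mu)^T · Sigma^{-1} · (x - mu):
  Sigma^{-1} · (x - mu) = (-0.4026, 0.6104, -0.7403).
  (x - mu)^T · [Sigma^{-1} · (x - mu)] = (-1)·(-0.4026) + (3)·(0.6104) + (-1)·(-0.7403) = 2.974.

Step 4 — take square root: d = √(2.974) ≈ 1.7245.

d(x, mu) = √(2.974) ≈ 1.7245


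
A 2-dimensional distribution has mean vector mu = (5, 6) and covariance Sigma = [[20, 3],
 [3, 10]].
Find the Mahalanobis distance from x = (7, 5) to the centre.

Step 1 — centre the observation: (x - mu) = (2, -1).

Step 2 — invert Sigma. det(Sigma) = 20·10 - (3)² = 191.
  Sigma^{-1} = (1/det) · [[d, -b], [-b, a]] = [[0.0524, -0.0157],
 [-0.0157, 0.1047]].

Step 3 — form the quadratic (x - mu)^T · Sigma^{-1} · (x - mu):
  Sigma^{-1} · (x - mu) = (0.1204, -0.1361).
  (x - mu)^T · [Sigma^{-1} · (x - mu)] = (2)·(0.1204) + (-1)·(-0.1361) = 0.377.

Step 4 — take square root: d = √(0.377) ≈ 0.614.

d(x, mu) = √(0.377) ≈ 0.614


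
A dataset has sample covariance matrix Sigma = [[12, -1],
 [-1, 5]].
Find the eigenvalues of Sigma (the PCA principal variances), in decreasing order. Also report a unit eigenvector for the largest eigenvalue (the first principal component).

Step 1 — characteristic polynomial of 2×2 Sigma:
  det(Sigma - λI) = λ² - trace · λ + det = 0.
  trace = 12 + 5 = 17, det = 12·5 - (-1)² = 59.
Step 2 — discriminant:
  Δ = trace² - 4·det = 289 - 236 = 53.
Step 3 — eigenvalues:
  λ = (trace ± √Δ)/2 = (17 ± 7.2801)/2,
  λ_1 = 12.1401,  λ_2 = 4.8599.

Step 4 — unit eigenvector for λ_1: solve (Sigma - λ_1 I)v = 0. First row:
  (12 - 12.1401)·v_x + (-1)·v_y = 0, i.e. (-0.1401)·v_x + (-1)·v_y = 0,
  so v ∝ (b, λ_1 - a) = (-1, 0.1401); multiply by -1 so the first entry is positive: u = (1, -0.1401).
  ||u|| = √((1)² + (-0.1401)²) = √(1.0196) ≈ 1.0098,
  v_1 = u/||u|| ≈ (0.9903, -0.1387) (||v_1|| = 1).

λ_1 = 12.1401,  λ_2 = 4.8599;  v_1 ≈ (0.9903, -0.1387)


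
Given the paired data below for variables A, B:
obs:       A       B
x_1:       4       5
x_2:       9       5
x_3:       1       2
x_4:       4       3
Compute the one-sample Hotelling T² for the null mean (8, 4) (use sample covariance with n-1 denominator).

Step 1 — sample mean vector:
  mean(A) = (4 + 9 + 1 + 4) / 4 = 18/4 = 4.5
  mean(B) = (5 + 5 + 2 + 3) / 4 = 15/4 = 3.75
  x̄ = (4.5, 3.75),  deviation x̄ - mu_0 = (4.5, 3.75) - (8, 4) = (-3.5, -0.25).

Step 2 — sample covariance matrix, S[i,j] = (1/(n-1)) · Σ_k (x_{k,i} - mean_i) · (x_{k,j} - mean_j), divisor n-1 = 3:
  S[A,A] = ((-0.5)·(-0.5) + (4.5)·(4.5) + (-3.5)·(-3.5) + (-0.5)·(-0.5)) / 3 = 33/3 = 11
  S[A,B] = ((-0.5)·(1.25) + (4.5)·(1.25) + (-3.5)·(-1.75) + (-0.5)·(-0.75)) / 3 = 11.5/3 = 3.8333
  S[B,B] = ((1.25)·(1.25) + (1.25)·(1.25) + (-1.75)·(-1.75) + (-0.75)·(-0.75)) / 3 = 6.75/3 = 2.25
  S = [[11, 3.8333],
 [3.8333, 2.25]].

Step 3 — invert S. det(S) = 11·2.25 - (3.8333)² = 10.0556.
  S^{-1} = (1/det) · [[d, -b], [-b, a]] = [[0.2238, -0.3812],
 [-0.3812, 1.0939]].

Step 4 — quadratic form (x̄ - mu_0)^T · S^{-1} · (x̄ - mu_0):
  S^{-1} · (x̄ - mu_0) = (-0.6878, 1.0608),
  (x̄ - mu_0)^T · [...] = (-3.5)·(-0.6878) + (-0.25)·(1.0608) = 2.1423.

Step 5 — scale by n: T² = 4 · 2.1423 = 8.5691.

T² ≈ 8.5691


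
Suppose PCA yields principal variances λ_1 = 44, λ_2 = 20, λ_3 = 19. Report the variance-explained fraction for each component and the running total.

Step 1 — total variance = trace(Sigma) = Σ λ_i = 44 + 20 + 19 = 83.

Step 2 — fraction explained by component i = λ_i / Σ λ:
  PC1: 44/83 = 0.5301
  PC2: 20/83 = 0.241
  PC3: 19/83 = 0.2289

Step 3 — cumulative fraction after k components = (λ_1 + ... + λ_k) / Σ λ:
  k = 1: 44/83 = 0.5301
  k = 2: (44 + 20)/83 = 64/83 = 0.7711
  k = 3: (44 + 20 + 19)/83 = 83/83 = 1

Summary (fraction, with percent):

explained: PC1 0.5301 (53.01%), PC2 0.241 (24.1%), PC3 0.2289 (22.89%);  cumulative: 0.5301, 0.7711, 1


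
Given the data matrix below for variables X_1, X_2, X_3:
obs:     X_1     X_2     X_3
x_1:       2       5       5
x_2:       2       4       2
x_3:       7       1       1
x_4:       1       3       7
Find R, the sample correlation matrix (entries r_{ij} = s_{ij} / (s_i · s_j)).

Step 1 — column means:
  mean(X_1) = (2 + 2 + 7 + 1) / 4 = 12/4 = 3
  mean(X_2) = (5 + 4 + 1 + 3) / 4 = 13/4 = 3.25
  mean(X_3) = (5 + 2 + 1 + 7) / 4 = 15/4 = 3.75

Step 2 — sample variances and covariances s[i,j] = (1/(n-1)) · Σ_k (x_{k,i} - mean_i) · (x_{k,j} - mean_j), with n-1 = 3:
  s[X_1,X_1] = ((-1)·(-1) + (-1)·(-1) + (4)·(4) + (-2)·(-2)) / 3 = 22/3 = 7.3333
  s[X_1,X_2] = ((-1)·(1.75) + (-1)·(0.75) + (4)·(-2.25) + (-2)·(-0.25)) / 3 = -11/3 = -3.6667
  s[X_1,X_3] = ((-1)·(1.25) + (-1)·(-1.75) + (4)·(-2.75) + (-2)·(3.25)) / 3 = -17/3 = -5.6667
  s[X_2,X_2] = ((1.75)·(1.75) + (0.75)·(0.75) + (-2.25)·(-2.25) + (-0.25)·(-0.25)) / 3 = 8.75/3 = 2.9167
  s[X_2,X_3] = ((1.75)·(1.25) + (0.75)·(-1.75) + (-2.25)·(-2.75) + (-0.25)·(3.25)) / 3 = 6.25/3 = 2.0833
  s[X_3,X_3] = ((1.25)·(1.25) + (-1.75)·(-1.75) + (-2.75)·(-2.75) + (3.25)·(3.25)) / 3 = 22.75/3 = 7.5833
  Sample standard deviations s_i = √(s[i,i]):
  s(X_1) = √(7.3333) = 2.708
  s(X_2) = √(2.9167) = 1.7078
  s(X_3) = √(7.5833) = 2.7538

Step 3 — r_{ij} = s_{ij} / (s_i · s_j):
  r[X_1,X_1] = 1 (diagonal).
  r[X_1,X_2] = -3.6667 / (2.708 · 1.7078) = -3.6667 / 4.6248 = -0.7928
  r[X_1,X_3] = -5.6667 / (2.708 · 2.7538) = -5.6667 / 7.4573 = -0.7599
  r[X_2,X_2] = 1 (diagonal).
  r[X_2,X_3] = 2.0833 / (1.7078 · 2.7538) = 2.0833 / 4.703 = 0.443
  r[X_3,X_3] = 1 (diagonal).

R is symmetric with unit diagonal. Assembling:

R = [[1, -0.7928, -0.7599],
 [-0.7928, 1, 0.443],
 [-0.7599, 0.443, 1]]


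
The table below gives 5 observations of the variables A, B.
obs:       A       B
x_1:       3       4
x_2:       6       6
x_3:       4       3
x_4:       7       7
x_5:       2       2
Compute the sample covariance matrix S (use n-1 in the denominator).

Step 1 — column means:
  mean(A) = (3 + 6 + 4 + 7 + 2) / 5 = 22/5 = 4.4
  mean(B) = (4 + 6 + 3 + 7 + 2) / 5 = 22/5 = 4.4

Step 2 — sample covariance S[i,j] = (1/(n-1)) · Σ_k (x_{k,i} - mean_i) · (x_{k,j} - mean_j), with n-1 = 4.
  S[A,A] = ((-1.4)·(-1.4) + (1.6)·(1.6) + (-0.4)·(-0.4) + (2.6)·(2.6) + (-2.4)·(-2.4)) / 4 = 17.2/4 = 4.3
  S[A,B] = ((-1.4)·(-0.4) + (1.6)·(1.6) + (-0.4)·(-1.4) + (2.6)·(2.6) + (-2.4)·(-2.4)) / 4 = 16.2/4 = 4.05
  S[B,B] = ((-0.4)·(-0.4) + (1.6)·(1.6) + (-1.4)·(-1.4) + (2.6)·(2.6) + (-2.4)·(-2.4)) / 4 = 17.2/4 = 4.3

S is symmetric (S[j,i] = S[i,j]). Assembling:

S = [[4.3, 4.05],
 [4.05, 4.3]]


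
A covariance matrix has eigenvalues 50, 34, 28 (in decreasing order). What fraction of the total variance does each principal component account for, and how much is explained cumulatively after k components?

Step 1 — total variance = trace(Sigma) = Σ λ_i = 50 + 34 + 28 = 112.

Step 2 — fraction explained by component i = λ_i / Σ λ:
  PC1: 50/112 = 0.4464
  PC2: 34/112 = 0.3036
  PC3: 28/112 = 0.25

Step 3 — cumulative fraction after k components = (λ_1 + ... + λ_k) / Σ λ:
  k = 1: 50/112 = 0.4464
  k = 2: (50 + 34)/112 = 84/112 = 0.75
  k = 3: (50 + 34 + 28)/112 = 112/112 = 1

Summary (fraction, with percent):

explained: PC1 0.4464 (44.64%), PC2 0.3036 (30.36%), PC3 0.25 (25%);  cumulative: 0.4464, 0.75, 1


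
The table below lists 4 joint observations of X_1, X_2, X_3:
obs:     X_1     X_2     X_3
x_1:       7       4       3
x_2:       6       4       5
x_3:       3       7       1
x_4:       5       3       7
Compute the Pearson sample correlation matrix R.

Step 1 — column means:
  mean(X_1) = (7 + 6 + 3 + 5) / 4 = 21/4 = 5.25
  mean(X_2) = (4 + 4 + 7 + 3) / 4 = 18/4 = 4.5
  mean(X_3) = (3 + 5 + 1 + 7) / 4 = 16/4 = 4

Step 2 — sample variances and covariances s[i,j] = (1/(n-1)) · Σ_k (x_{k,i} - mean_i) · (x_{k,j} - mean_j), with n-1 = 3:
  s[X_1,X_1] = ((1.75)·(1.75) + (0.75)·(0.75) + (-2.25)·(-2.25) + (-0.25)·(-0.25)) / 3 = 8.75/3 = 2.9167
  s[X_1,X_2] = ((1.75)·(-0.5) + (0.75)·(-0.5) + (-2.25)·(2.5) + (-0.25)·(-1.5)) / 3 = -6.5/3 = -2.1667
  s[X_1,X_3] = ((1.75)·(-1) + (0.75)·(1) + (-2.25)·(-3) + (-0.25)·(3)) / 3 = 5/3 = 1.6667
  s[X_2,X_2] = ((-0.5)·(-0.5) + (-0.5)·(-0.5) + (2.5)·(2.5) + (-1.5)·(-1.5)) / 3 = 9/3 = 3
  s[X_2,X_3] = ((-0.5)·(-1) + (-0.5)·(1) + (2.5)·(-3) + (-1.5)·(3)) / 3 = -12/3 = -4
  s[X_3,X_3] = ((-1)·(-1) + (1)·(1) + (-3)·(-3) + (3)·(3)) / 3 = 20/3 = 6.6667
  Sample standard deviations s_i = √(s[i,i]):
  s(X_1) = √(2.9167) = 1.7078
  s(X_2) = √(3) = 1.7321
  s(X_3) = √(6.6667) = 2.582

Step 3 — r_{ij} = s_{ij} / (s_i · s_j):
  r[X_1,X_1] = 1 (diagonal).
  r[X_1,X_2] = -2.1667 / (1.7078 · 1.7321) = -2.1667 / 2.958 = -0.7325
  r[X_1,X_3] = 1.6667 / (1.7078 · 2.582) = 1.6667 / 4.4096 = 0.378
  r[X_2,X_2] = 1 (diagonal).
  r[X_2,X_3] = -4 / (1.7321 · 2.582) = -4 / 4.4721 = -0.8944
  r[X_3,X_3] = 1 (diagonal).

R is symmetric with unit diagonal. Assembling:

R = [[1, -0.7325, 0.378],
 [-0.7325, 1, -0.8944],
 [0.378, -0.8944, 1]]
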